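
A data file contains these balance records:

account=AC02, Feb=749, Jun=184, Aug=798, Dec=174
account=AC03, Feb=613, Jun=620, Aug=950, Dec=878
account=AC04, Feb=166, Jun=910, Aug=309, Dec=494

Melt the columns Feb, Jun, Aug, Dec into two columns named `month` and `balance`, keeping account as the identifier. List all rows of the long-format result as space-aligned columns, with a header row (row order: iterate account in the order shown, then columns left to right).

Each (account, column) pair becomes one row: 3 × 4 = 12 rows.
For example, (AC02, Feb) → balance=749.

account  month  balance
AC02     Feb    749    
AC02     Jun    184    
AC02     Aug    798    
AC02     Dec    174    
AC03     Feb    613    
AC03     Jun    620    
AC03     Aug    950    
AC03     Dec    878    
AC04     Feb    166    
AC04     Jun    910    
AC04     Aug    309    
AC04     Dec    494    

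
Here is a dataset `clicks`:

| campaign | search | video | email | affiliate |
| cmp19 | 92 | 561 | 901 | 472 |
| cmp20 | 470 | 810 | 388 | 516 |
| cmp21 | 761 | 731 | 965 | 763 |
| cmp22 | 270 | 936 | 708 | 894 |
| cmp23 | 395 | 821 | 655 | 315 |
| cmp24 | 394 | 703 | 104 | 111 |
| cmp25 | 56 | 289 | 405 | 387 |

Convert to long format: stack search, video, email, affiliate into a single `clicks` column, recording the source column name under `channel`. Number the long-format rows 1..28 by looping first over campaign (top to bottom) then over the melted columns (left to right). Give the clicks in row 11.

965

28 rows total (7 × 4). Row 11: index ⌊(11-1)/4⌋ = 2 into campaign → cmp21; (11-1) mod 4 = 2 into the melted columns → email.
So row 11 is (cmp21, email, 965); clicks = 965.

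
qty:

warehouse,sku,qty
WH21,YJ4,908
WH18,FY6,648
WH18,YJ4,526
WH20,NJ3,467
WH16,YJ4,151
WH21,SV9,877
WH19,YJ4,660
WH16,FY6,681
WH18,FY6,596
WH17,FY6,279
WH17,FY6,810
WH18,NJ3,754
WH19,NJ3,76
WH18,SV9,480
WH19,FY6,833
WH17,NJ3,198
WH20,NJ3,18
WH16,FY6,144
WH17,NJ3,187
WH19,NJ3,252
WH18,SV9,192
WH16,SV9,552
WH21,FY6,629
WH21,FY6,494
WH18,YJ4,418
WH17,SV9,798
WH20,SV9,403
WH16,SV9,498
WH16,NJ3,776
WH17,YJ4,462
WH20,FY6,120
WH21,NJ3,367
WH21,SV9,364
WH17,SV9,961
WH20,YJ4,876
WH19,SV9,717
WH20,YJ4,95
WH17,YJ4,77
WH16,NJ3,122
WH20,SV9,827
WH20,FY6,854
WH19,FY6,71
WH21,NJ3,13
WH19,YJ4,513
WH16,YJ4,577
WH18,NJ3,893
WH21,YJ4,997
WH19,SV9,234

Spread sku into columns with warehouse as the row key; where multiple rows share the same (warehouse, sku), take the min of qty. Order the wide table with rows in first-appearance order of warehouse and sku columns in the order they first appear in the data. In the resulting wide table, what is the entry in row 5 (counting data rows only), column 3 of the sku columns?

With rows in first-appearance order of warehouse, row 5 is warehouse=WH19. sku columns in first-appearance order: YJ4, FY6, NJ3, SV9; column 3 is NJ3.
Long rows with warehouse=WH19, sku=NJ3: min(76, 252) = 76.

76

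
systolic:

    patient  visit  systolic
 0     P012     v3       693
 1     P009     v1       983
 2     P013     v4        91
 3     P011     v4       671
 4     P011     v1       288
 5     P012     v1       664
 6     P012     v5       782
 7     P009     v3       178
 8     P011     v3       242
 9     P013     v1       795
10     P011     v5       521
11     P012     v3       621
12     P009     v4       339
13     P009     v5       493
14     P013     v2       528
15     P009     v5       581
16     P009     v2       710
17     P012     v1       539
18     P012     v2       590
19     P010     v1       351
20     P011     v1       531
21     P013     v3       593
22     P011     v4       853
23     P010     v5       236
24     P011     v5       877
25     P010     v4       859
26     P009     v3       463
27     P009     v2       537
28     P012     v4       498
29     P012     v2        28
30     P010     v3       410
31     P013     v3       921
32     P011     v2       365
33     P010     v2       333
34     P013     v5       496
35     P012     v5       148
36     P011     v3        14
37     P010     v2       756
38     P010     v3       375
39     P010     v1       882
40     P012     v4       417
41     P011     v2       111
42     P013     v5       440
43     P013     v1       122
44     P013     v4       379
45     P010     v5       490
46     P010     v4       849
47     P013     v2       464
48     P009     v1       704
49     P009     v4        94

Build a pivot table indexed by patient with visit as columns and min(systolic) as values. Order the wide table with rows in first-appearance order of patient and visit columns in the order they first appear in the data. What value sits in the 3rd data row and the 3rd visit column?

91

With rows in first-appearance order of patient, row 3 is patient=P013. visit columns in first-appearance order: v3, v1, v4, v5, v2; column 3 is v4.
Long rows with patient=P013, visit=v4: min(91, 379) = 91.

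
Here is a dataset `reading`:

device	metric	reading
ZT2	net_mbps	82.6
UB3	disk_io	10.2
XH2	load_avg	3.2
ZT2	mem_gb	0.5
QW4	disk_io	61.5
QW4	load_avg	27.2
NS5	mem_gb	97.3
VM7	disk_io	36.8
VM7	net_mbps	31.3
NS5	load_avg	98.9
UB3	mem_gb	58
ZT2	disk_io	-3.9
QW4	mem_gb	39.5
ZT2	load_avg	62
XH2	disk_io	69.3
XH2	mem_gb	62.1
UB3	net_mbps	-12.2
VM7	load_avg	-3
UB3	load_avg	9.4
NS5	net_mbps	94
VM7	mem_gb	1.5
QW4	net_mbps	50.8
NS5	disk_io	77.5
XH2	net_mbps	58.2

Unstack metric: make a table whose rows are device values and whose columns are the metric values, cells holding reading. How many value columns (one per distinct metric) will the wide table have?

4 distinct metric values: disk_io, net_mbps, mem_gb, load_avg.

4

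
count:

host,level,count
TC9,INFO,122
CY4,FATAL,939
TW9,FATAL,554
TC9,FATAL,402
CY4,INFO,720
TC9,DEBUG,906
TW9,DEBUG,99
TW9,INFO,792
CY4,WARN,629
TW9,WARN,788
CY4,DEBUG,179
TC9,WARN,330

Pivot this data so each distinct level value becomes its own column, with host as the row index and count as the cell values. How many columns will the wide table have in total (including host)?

1 column for host plus 4 distinct level values → 5 columns.

5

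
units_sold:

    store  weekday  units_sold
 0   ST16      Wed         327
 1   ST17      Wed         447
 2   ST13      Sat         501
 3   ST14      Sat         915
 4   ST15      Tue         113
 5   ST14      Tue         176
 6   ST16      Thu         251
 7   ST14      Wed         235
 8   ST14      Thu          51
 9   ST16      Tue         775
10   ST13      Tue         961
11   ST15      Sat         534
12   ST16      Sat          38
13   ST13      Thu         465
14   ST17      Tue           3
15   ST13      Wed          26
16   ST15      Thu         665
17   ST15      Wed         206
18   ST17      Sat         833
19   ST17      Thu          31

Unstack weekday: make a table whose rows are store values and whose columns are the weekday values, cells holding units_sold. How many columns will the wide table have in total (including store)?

1 column for store plus 4 distinct weekday values → 5 columns.

5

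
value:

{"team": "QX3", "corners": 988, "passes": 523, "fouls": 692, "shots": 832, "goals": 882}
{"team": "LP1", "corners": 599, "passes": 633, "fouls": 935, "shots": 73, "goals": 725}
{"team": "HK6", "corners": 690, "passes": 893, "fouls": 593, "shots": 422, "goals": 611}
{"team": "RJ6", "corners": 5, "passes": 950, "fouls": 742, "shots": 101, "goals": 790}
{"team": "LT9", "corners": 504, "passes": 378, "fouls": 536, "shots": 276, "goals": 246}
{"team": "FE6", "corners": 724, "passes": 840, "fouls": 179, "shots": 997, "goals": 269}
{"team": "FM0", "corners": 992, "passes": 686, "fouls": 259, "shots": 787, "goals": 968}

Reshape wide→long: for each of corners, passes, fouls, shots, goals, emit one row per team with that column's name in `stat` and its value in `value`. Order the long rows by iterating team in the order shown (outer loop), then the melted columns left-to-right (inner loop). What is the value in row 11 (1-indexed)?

35 rows total (7 × 5). Row 11: index ⌊(11-1)/5⌋ = 2 into team → HK6; (11-1) mod 5 = 0 into the melted columns → corners.
So row 11 is (HK6, corners, 690); value = 690.

690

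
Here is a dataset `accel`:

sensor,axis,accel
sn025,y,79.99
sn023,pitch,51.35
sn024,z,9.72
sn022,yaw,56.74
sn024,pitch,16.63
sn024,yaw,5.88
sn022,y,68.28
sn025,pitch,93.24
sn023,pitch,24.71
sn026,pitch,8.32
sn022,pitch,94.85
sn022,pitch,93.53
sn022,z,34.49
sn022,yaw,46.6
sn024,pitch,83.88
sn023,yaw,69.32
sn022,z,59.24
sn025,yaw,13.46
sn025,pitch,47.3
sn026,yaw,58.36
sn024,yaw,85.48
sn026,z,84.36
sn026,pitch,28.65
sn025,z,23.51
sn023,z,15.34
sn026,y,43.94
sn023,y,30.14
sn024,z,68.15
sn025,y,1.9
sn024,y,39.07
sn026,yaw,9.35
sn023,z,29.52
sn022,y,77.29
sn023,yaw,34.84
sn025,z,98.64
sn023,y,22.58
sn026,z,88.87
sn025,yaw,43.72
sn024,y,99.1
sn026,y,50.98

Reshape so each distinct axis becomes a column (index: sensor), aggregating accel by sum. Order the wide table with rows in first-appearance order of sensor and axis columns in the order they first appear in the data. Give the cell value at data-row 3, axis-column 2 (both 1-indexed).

With rows in first-appearance order of sensor, row 3 is sensor=sn024. axis columns in first-appearance order: y, pitch, z, yaw; column 2 is pitch.
Long rows with sensor=sn024, axis=pitch: 16.63 + 83.88 = 100.51.

100.51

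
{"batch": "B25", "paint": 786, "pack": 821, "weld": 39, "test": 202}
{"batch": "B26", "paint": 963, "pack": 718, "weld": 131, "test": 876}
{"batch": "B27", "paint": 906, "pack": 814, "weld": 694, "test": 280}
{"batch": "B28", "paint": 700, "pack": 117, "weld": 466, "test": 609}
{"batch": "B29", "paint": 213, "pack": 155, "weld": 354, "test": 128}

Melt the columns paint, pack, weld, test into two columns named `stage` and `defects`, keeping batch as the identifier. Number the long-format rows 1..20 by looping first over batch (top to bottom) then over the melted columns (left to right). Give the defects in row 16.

609

20 rows total (5 × 4). Row 16: index ⌊(16-1)/4⌋ = 3 into batch → B28; (16-1) mod 4 = 3 into the melted columns → test.
So row 16 is (B28, test, 609); defects = 609.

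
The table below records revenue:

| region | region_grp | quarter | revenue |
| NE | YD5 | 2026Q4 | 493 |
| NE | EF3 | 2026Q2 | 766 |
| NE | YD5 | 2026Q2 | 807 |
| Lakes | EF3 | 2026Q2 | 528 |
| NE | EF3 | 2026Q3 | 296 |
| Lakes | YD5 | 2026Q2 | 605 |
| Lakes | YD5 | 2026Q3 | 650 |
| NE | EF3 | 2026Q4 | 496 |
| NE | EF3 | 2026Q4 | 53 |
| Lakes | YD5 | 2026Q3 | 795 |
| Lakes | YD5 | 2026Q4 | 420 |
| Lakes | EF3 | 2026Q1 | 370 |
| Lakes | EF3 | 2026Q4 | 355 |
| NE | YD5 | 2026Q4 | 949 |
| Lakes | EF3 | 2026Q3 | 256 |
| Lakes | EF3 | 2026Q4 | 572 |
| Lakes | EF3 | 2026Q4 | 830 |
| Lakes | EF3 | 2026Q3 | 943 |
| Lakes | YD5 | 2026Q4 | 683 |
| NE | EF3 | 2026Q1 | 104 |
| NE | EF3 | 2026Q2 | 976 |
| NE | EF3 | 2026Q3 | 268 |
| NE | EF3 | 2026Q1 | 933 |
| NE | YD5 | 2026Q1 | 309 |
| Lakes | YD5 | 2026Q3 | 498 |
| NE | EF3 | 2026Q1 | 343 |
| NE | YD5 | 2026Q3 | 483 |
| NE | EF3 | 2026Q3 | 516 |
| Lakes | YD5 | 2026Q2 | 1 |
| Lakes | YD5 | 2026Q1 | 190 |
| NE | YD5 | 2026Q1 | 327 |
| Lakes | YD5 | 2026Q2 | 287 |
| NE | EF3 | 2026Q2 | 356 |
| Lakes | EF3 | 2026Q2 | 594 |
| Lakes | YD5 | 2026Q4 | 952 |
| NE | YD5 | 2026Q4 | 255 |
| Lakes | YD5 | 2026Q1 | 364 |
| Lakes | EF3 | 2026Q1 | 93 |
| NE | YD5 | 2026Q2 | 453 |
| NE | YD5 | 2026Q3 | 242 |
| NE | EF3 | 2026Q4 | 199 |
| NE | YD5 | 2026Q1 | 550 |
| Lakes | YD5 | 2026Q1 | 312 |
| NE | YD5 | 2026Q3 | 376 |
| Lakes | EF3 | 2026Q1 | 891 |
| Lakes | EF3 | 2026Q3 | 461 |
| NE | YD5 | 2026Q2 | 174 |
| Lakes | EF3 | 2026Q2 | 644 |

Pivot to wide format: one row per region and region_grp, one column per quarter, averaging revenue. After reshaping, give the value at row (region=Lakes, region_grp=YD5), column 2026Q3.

Rows with region=Lakes, region_grp=YD5 and quarter=2026Q3: revenue values are 650, 795, 498.
(650 + 795 + 498) / 3 = 647.67.

647.67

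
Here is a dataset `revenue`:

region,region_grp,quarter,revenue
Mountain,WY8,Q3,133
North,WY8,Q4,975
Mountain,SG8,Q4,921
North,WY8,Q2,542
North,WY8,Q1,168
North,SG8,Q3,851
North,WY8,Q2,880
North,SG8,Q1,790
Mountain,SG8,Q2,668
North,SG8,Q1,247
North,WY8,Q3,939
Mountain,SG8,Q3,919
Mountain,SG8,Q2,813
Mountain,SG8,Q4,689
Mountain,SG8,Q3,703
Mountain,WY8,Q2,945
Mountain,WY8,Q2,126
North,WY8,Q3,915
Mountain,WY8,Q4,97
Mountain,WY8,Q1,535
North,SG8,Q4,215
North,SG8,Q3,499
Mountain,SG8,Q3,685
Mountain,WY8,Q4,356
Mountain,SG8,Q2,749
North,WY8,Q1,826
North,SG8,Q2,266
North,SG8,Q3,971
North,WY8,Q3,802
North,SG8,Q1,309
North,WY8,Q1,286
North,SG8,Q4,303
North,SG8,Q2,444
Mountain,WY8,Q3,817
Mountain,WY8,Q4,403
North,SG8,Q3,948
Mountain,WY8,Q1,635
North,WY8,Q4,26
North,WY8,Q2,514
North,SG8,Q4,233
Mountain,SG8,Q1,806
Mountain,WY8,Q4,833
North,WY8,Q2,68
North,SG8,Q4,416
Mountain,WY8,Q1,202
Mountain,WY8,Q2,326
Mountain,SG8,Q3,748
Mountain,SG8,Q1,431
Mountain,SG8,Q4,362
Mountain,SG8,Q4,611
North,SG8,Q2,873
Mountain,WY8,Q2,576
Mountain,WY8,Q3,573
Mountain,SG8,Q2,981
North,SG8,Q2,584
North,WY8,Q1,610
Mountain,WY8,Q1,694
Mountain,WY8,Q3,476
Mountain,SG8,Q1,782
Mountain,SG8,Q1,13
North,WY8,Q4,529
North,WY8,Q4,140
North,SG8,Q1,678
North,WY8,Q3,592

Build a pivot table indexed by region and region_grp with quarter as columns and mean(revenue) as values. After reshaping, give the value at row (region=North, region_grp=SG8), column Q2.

Rows with region=North, region_grp=SG8 and quarter=Q2: revenue values are 266, 444, 873, 584.
(266 + 444 + 873 + 584) / 4 = 541.75.

541.75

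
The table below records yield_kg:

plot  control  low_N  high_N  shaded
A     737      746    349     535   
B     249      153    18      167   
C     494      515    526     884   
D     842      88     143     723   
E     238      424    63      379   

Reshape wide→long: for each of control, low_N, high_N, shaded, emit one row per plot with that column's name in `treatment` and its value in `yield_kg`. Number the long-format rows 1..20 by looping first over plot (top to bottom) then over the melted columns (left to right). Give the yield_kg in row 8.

20 rows total (5 × 4). Row 8: index ⌊(8-1)/4⌋ = 1 into plot → B; (8-1) mod 4 = 3 into the melted columns → shaded.
So row 8 is (B, shaded, 167); yield_kg = 167.

167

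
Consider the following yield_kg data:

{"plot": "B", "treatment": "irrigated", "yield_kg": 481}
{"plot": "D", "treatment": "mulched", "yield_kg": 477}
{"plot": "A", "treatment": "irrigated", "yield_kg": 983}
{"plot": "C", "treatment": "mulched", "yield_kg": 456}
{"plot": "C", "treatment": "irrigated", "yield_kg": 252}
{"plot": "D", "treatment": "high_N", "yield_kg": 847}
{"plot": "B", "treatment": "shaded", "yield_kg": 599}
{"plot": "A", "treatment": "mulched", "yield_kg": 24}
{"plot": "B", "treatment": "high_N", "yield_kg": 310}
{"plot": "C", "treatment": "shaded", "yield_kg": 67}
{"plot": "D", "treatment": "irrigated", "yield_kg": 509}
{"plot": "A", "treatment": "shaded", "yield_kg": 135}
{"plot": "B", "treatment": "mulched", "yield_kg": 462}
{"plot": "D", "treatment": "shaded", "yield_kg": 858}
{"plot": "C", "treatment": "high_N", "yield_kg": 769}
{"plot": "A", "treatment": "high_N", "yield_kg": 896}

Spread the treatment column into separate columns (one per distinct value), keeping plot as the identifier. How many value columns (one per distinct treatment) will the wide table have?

4

4 distinct treatment values: shaded, mulched, irrigated, high_N.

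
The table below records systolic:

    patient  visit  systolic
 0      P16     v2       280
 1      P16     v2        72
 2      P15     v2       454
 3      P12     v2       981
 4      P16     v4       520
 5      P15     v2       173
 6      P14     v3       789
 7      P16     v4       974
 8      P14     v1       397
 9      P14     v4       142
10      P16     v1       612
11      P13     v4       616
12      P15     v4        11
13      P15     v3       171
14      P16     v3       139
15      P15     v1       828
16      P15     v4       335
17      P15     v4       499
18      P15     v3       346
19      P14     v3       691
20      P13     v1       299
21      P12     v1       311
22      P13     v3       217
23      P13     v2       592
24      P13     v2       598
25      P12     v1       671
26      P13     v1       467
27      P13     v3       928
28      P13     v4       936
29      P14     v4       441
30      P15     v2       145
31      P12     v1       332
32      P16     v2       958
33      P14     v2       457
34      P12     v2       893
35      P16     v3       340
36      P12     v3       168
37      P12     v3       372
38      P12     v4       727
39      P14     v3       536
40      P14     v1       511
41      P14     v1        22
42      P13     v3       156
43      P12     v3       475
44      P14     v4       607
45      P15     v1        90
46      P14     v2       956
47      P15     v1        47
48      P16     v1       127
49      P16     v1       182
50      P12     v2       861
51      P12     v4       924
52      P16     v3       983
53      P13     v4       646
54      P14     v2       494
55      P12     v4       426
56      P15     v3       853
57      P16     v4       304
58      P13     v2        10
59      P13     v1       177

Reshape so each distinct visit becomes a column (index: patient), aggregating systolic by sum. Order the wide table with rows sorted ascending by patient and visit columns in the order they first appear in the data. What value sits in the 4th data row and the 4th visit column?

With rows sorted ascending by patient, row 4 is patient=P15. visit columns in first-appearance order: v2, v4, v3, v1; column 4 is v1.
Long rows with patient=P15, visit=v1: 828 + 90 + 47 = 965.

965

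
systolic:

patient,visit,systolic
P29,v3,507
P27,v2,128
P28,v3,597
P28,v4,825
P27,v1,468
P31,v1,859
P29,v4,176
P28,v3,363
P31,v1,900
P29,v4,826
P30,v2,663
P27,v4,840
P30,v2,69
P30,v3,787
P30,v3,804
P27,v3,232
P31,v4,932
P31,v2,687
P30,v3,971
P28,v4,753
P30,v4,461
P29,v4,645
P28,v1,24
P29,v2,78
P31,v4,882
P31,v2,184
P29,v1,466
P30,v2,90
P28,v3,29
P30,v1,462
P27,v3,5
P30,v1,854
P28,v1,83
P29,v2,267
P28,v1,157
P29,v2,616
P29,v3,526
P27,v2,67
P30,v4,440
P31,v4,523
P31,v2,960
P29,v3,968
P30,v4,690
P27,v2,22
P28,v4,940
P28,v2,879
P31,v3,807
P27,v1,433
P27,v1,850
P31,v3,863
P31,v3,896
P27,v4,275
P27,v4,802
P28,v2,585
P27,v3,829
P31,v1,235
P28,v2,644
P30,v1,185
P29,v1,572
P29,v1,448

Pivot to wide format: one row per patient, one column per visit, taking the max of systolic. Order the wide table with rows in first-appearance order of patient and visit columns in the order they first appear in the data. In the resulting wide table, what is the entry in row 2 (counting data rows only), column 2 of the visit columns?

With rows in first-appearance order of patient, row 2 is patient=P27. visit columns in first-appearance order: v3, v2, v4, v1; column 2 is v2.
Long rows with patient=P27, visit=v2: max(128, 67, 22) = 128.

128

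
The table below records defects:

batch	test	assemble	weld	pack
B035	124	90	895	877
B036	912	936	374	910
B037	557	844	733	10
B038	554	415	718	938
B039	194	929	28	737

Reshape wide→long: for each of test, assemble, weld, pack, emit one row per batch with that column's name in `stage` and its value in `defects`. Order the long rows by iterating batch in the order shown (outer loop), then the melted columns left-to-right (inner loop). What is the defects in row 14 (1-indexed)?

415

20 rows total (5 × 4). Row 14: index ⌊(14-1)/4⌋ = 3 into batch → B038; (14-1) mod 4 = 1 into the melted columns → assemble.
So row 14 is (B038, assemble, 415); defects = 415.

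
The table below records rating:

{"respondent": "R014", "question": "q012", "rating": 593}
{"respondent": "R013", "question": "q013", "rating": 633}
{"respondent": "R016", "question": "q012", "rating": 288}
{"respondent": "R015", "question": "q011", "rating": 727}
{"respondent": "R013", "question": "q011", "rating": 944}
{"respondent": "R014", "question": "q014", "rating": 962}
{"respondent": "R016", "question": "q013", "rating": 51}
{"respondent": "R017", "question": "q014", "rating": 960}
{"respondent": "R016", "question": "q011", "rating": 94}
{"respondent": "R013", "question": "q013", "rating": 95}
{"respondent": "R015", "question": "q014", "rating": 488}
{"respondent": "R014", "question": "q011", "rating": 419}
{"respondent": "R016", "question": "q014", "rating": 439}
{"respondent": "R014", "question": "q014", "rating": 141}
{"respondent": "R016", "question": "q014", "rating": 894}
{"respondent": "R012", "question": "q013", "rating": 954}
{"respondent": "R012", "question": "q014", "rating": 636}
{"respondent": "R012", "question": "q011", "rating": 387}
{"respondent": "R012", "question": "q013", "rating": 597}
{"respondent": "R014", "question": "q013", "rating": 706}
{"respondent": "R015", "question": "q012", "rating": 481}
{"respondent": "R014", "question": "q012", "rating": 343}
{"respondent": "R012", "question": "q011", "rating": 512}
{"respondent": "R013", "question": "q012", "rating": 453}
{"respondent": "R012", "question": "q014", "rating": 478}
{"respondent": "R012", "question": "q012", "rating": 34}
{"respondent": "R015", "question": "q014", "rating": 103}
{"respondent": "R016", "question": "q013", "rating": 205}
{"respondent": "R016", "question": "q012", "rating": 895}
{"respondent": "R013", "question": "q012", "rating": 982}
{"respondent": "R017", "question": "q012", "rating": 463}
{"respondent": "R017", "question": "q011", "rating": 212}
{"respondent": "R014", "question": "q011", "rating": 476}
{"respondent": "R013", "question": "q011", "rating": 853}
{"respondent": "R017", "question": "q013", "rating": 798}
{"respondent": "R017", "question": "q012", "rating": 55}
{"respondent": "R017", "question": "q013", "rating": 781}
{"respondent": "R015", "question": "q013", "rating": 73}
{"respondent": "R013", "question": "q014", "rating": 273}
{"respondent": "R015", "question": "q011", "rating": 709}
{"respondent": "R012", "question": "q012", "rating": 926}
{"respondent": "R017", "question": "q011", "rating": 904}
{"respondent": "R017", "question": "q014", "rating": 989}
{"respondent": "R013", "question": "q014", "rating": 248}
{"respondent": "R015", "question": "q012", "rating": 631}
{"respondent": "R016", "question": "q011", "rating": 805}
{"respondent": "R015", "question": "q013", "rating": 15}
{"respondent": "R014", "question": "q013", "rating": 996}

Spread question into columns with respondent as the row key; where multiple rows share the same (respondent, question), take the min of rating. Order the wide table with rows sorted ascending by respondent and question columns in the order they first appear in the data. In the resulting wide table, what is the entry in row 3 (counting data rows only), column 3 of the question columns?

With rows sorted ascending by respondent, row 3 is respondent=R014. question columns in first-appearance order: q012, q013, q011, q014; column 3 is q011.
Long rows with respondent=R014, question=q011: min(419, 476) = 419.

419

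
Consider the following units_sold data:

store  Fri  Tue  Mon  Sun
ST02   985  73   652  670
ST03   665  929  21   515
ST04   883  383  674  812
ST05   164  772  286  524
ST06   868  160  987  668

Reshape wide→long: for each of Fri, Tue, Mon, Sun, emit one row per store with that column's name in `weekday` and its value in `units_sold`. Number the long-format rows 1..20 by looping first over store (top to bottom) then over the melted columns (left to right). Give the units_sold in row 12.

20 rows total (5 × 4). Row 12: index ⌊(12-1)/4⌋ = 2 into store → ST04; (12-1) mod 4 = 3 into the melted columns → Sun.
So row 12 is (ST04, Sun, 812); units_sold = 812.

812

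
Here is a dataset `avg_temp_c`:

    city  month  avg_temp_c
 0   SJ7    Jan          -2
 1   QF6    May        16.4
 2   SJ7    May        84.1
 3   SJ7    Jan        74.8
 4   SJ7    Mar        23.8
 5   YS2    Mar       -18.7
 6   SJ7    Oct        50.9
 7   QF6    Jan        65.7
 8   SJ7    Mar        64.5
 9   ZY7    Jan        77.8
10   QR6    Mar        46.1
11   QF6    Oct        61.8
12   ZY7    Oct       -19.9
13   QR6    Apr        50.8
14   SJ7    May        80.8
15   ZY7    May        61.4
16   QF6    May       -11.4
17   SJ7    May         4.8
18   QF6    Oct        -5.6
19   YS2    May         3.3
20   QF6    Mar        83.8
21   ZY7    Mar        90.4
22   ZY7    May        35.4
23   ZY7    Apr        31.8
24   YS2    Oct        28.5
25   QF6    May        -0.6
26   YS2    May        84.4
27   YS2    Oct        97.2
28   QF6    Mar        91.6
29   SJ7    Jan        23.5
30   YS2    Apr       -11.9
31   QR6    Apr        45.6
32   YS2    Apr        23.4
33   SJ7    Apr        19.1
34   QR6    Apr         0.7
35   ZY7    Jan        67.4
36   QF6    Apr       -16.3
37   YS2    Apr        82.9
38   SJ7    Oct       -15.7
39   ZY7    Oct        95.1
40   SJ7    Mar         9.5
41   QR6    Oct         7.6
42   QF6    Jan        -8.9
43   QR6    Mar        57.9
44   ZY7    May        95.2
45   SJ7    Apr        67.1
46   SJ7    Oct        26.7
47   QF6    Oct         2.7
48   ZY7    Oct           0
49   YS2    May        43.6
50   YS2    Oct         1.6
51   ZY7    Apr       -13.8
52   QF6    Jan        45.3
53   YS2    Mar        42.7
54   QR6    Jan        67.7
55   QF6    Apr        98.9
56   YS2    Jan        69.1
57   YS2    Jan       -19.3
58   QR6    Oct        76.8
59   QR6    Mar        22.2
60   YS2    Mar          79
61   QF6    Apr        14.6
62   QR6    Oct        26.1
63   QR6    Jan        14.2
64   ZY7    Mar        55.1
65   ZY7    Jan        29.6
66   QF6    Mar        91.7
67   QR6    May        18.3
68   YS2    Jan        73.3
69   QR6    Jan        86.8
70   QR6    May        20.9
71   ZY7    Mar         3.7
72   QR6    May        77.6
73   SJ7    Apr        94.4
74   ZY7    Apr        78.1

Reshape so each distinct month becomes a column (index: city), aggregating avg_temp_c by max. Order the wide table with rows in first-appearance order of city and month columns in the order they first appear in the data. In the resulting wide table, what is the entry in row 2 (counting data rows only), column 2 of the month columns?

16.4

With rows in first-appearance order of city, row 2 is city=QF6. month columns in first-appearance order: Jan, May, Mar, Oct, Apr; column 2 is May.
Long rows with city=QF6, month=May: max(16.4, -11.4, -0.6) = 16.4.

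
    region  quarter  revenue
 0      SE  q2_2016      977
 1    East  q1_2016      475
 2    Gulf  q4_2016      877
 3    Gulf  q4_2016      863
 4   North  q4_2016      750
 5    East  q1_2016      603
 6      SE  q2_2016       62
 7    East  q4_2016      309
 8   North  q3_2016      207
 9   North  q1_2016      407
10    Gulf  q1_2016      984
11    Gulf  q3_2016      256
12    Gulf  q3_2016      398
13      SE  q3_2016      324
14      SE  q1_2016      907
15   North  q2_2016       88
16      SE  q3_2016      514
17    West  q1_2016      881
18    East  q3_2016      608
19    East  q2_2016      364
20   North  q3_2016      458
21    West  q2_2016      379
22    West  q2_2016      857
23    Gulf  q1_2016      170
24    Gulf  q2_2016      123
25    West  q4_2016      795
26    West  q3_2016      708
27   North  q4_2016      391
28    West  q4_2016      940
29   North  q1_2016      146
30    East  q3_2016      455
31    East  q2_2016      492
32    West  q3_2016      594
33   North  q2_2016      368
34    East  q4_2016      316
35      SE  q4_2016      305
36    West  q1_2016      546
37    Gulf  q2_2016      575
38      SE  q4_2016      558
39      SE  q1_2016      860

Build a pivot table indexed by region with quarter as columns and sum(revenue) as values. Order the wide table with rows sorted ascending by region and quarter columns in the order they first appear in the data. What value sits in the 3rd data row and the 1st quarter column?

With rows sorted ascending by region, row 3 is region=North. quarter columns in first-appearance order: q2_2016, q1_2016, q4_2016, q3_2016; column 1 is q2_2016.
Long rows with region=North, quarter=q2_2016: 88 + 368 = 456.

456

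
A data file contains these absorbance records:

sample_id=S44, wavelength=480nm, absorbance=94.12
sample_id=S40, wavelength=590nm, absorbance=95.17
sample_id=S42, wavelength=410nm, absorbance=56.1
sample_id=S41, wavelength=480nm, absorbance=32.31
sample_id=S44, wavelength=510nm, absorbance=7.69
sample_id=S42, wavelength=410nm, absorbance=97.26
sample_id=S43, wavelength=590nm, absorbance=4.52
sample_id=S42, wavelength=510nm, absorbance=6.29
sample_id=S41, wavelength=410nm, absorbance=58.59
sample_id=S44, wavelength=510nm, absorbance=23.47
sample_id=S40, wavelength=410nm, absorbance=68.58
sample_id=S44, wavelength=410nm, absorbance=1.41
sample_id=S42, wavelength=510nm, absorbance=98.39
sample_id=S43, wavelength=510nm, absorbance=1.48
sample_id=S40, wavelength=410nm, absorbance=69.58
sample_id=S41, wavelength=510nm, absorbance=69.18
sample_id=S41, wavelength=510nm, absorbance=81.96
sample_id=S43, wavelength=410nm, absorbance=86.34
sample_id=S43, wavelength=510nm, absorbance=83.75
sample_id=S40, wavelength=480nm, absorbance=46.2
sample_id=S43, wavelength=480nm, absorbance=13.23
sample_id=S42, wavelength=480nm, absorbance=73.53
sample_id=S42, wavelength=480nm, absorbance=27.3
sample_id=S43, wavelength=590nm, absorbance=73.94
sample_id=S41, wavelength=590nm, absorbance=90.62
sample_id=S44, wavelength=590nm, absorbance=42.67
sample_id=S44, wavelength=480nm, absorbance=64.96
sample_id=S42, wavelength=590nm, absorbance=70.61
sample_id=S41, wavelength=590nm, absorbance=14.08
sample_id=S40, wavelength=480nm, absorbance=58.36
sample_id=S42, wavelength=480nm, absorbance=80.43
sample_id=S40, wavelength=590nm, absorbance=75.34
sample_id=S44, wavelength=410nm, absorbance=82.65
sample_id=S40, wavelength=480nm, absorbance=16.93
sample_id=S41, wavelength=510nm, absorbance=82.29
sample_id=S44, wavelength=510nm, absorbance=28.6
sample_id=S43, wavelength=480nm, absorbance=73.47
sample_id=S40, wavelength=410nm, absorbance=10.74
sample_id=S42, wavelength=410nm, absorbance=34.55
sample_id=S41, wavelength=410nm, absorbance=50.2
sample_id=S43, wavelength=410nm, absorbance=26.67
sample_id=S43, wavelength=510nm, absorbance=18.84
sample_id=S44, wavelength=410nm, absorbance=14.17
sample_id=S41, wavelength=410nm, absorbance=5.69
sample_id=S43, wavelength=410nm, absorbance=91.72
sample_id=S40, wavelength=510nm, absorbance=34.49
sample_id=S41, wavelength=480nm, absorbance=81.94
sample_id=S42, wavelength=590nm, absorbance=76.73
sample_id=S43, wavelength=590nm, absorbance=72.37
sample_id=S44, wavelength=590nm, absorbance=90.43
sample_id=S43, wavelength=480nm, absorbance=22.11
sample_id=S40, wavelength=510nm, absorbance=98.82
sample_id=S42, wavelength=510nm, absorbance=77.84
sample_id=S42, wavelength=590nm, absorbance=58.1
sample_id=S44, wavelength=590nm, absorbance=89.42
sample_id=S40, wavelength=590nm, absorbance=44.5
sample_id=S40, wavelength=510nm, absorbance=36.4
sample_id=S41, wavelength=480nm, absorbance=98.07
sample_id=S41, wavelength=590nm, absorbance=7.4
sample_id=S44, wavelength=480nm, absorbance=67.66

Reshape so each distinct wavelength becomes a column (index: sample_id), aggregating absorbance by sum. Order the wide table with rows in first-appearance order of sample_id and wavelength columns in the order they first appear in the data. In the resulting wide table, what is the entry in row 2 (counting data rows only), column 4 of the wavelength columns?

With rows in first-appearance order of sample_id, row 2 is sample_id=S40. wavelength columns in first-appearance order: 480nm, 590nm, 410nm, 510nm; column 4 is 510nm.
Long rows with sample_id=S40, wavelength=510nm: 34.49 + 98.82 + 36.4 = 169.71.

169.71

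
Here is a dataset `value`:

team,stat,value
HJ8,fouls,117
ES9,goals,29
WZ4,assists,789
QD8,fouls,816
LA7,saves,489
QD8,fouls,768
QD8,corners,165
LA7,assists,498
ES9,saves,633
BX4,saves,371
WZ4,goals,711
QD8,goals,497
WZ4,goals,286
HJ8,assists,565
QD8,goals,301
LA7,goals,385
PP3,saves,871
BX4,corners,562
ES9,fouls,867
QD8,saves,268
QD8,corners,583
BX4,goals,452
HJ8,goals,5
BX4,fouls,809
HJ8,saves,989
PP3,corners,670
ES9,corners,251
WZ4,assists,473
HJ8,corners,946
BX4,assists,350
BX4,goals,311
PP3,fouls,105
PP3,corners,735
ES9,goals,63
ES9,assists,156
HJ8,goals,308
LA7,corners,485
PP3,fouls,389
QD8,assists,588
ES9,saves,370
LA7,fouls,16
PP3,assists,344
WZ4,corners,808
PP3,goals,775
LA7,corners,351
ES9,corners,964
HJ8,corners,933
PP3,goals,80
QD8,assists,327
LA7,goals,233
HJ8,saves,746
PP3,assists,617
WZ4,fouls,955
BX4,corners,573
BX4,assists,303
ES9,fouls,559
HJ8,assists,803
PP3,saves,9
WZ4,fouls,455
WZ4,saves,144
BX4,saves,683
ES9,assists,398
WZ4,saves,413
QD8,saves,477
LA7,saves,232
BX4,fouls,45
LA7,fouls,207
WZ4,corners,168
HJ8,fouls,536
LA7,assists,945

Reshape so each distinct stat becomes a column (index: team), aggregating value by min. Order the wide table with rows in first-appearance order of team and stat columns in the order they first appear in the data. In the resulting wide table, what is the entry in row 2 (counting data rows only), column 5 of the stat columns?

With rows in first-appearance order of team, row 2 is team=ES9. stat columns in first-appearance order: fouls, goals, assists, saves, corners; column 5 is corners.
Long rows with team=ES9, stat=corners: min(251, 964) = 251.

251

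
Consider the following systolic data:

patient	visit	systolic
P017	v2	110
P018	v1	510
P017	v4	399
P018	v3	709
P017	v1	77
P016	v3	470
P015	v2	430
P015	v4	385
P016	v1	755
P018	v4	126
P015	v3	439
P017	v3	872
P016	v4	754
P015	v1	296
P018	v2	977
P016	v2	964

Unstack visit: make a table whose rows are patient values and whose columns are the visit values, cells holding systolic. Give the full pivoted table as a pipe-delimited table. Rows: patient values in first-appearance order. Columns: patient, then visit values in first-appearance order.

Columns: patient plus the 4 distinct visit values (v2, v1, v4, v3).
For example, row P017 column v2 takes systolic=110 from the long row (P017, v2).

| patient | v2 | v1 | v4 | v3 |
| P017 | 110 | 77 | 399 | 872 |
| P018 | 977 | 510 | 126 | 709 |
| P016 | 964 | 755 | 754 | 470 |
| P015 | 430 | 296 | 385 | 439 |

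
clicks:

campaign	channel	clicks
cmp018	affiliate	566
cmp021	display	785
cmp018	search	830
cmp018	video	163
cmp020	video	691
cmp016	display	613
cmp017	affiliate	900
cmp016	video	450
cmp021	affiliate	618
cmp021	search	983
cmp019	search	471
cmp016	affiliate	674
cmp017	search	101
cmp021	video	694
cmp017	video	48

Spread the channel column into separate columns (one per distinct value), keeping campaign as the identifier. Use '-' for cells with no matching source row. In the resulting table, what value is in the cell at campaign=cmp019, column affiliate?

No long-format row has campaign=cmp019 and channel=affiliate, so the cell is -.

-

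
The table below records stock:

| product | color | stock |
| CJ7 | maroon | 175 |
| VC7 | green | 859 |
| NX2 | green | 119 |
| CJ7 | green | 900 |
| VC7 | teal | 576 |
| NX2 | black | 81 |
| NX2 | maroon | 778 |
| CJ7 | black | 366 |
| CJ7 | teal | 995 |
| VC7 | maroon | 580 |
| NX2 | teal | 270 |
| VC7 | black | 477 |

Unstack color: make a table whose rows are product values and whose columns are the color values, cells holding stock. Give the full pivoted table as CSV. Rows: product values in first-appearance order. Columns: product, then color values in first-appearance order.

product,maroon,green,teal,black
CJ7,175,900,995,366
VC7,580,859,576,477
NX2,778,119,270,81

Columns: product plus the 4 distinct color values (maroon, green, teal, black).
For example, row CJ7 column maroon takes stock=175 from the long row (CJ7, maroon).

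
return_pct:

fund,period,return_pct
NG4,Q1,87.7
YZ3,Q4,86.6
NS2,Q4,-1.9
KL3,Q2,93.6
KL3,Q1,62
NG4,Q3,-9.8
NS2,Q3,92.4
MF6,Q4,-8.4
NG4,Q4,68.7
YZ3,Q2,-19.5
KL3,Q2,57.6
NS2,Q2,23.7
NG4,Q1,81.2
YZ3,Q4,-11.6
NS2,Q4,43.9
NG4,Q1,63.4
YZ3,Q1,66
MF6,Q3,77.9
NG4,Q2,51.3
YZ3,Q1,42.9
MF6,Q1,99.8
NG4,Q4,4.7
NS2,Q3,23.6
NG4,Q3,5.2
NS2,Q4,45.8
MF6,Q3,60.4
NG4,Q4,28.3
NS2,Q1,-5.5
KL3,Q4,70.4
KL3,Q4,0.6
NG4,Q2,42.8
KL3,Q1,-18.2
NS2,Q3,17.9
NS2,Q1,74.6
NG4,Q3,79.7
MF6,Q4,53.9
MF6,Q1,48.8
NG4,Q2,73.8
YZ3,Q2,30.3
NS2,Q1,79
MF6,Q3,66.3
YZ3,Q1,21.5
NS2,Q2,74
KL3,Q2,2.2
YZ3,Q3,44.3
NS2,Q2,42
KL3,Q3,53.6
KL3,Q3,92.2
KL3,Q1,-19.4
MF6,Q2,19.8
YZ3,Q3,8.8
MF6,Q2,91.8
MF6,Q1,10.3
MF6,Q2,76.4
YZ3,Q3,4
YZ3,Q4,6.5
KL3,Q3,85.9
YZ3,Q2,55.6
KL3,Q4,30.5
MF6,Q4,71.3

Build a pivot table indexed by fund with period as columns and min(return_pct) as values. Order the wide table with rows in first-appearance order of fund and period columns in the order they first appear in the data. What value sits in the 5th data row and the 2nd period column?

With rows in first-appearance order of fund, row 5 is fund=MF6. period columns in first-appearance order: Q1, Q4, Q2, Q3; column 2 is Q4.
Long rows with fund=MF6, period=Q4: min(-8.4, 53.9, 71.3) = -8.4.

-8.4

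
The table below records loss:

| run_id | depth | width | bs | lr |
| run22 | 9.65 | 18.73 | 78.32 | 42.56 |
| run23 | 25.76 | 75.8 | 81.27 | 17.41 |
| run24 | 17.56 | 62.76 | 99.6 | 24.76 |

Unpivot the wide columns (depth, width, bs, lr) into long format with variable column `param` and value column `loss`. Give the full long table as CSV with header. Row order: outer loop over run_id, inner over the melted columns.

run_id,param,loss
run22,depth,9.65
run22,width,18.73
run22,bs,78.32
run22,lr,42.56
run23,depth,25.76
run23,width,75.8
run23,bs,81.27
run23,lr,17.41
run24,depth,17.56
run24,width,62.76
run24,bs,99.6
run24,lr,24.76

Each (run_id, column) pair becomes one row: 3 × 4 = 12 rows.
For example, (run22, depth) → loss=9.65.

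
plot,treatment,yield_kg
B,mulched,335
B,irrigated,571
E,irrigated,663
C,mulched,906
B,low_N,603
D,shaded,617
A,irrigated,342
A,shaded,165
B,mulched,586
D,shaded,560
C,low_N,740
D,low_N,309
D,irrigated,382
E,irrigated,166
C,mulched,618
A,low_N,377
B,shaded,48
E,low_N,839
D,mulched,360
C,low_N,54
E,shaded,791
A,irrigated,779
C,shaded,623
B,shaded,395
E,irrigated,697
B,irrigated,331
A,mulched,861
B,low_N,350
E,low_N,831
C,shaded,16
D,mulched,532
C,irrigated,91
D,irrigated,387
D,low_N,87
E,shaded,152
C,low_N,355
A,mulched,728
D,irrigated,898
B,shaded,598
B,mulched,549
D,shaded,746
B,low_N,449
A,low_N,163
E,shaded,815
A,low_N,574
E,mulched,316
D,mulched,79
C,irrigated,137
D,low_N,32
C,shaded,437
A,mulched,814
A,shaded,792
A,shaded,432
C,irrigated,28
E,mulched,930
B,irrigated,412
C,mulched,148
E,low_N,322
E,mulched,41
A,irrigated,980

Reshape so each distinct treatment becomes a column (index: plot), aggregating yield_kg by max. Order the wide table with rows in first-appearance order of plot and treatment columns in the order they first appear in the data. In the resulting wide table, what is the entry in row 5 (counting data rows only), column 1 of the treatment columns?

With rows in first-appearance order of plot, row 5 is plot=A. treatment columns in first-appearance order: mulched, irrigated, low_N, shaded; column 1 is mulched.
Long rows with plot=A, treatment=mulched: max(861, 728, 814) = 861.

861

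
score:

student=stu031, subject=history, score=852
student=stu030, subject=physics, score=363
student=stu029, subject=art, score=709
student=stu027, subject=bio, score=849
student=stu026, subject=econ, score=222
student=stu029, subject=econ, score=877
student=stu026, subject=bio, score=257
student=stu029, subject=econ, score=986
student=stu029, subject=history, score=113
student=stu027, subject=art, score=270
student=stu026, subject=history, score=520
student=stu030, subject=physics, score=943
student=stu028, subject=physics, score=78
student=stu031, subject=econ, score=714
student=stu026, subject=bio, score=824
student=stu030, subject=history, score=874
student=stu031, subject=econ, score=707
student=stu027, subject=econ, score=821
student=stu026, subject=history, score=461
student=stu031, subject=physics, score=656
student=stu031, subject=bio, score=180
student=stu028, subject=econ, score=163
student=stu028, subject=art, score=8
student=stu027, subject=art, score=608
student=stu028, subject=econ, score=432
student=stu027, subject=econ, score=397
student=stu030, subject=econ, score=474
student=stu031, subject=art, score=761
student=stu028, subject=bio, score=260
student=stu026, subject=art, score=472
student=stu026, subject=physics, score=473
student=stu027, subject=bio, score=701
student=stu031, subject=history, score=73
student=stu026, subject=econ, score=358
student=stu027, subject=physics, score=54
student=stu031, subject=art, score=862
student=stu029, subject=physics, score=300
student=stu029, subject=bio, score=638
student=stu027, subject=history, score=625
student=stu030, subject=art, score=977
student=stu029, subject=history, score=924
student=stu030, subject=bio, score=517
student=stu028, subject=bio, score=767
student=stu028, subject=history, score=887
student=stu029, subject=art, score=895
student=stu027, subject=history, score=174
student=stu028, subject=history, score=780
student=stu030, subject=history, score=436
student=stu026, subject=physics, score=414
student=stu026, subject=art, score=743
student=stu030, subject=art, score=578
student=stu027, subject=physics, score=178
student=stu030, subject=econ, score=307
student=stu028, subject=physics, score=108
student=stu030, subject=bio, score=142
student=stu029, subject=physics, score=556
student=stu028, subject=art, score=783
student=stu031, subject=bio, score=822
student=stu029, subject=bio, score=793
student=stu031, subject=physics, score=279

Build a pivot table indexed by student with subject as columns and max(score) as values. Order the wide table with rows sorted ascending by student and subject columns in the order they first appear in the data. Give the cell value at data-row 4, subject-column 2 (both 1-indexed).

With rows sorted ascending by student, row 4 is student=stu029. subject columns in first-appearance order: history, physics, art, bio, econ; column 2 is physics.
Long rows with student=stu029, subject=physics: max(300, 556) = 556.

556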